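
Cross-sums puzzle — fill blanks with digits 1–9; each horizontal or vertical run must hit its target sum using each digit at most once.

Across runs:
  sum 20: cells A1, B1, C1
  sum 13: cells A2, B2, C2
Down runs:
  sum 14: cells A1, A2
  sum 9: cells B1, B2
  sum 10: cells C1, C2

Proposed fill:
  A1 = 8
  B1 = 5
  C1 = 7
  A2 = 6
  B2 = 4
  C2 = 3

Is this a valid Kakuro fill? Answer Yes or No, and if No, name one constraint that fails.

Yes

Across: 8+5+7=20; 6+4+3=13. Down: 8+6=14; 5+4=9; 7+3=10. No digit repeats within any run.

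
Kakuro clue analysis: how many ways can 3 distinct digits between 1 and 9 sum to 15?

3 distinct digits from 1–9 sum between 6 and 24.

8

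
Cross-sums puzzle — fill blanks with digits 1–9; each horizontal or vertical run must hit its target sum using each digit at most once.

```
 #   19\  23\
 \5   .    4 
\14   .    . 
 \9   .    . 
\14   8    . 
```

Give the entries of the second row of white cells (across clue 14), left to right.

6 8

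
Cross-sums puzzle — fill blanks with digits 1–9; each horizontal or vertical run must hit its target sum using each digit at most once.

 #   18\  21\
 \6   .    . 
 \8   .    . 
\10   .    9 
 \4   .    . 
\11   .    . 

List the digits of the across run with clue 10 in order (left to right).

4 in 2 cells must be {1,3}.
R3C1 = 10 − 9 = 1 completes the 10 across.

1 9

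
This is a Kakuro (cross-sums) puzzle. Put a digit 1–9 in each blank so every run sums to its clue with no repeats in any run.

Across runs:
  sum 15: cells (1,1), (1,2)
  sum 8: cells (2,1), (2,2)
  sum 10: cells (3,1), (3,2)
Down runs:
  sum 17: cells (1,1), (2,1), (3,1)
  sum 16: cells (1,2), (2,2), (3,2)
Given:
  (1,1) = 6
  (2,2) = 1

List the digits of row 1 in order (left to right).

(1,2) = 15 − 6 = 9 completes the 15 across.
(2,1) = 8 − 1 = 7 completes the 8 across.
(3,1) = 17 − 13 = 4 completes the 17 down.
(3,2) = 10 − 4 = 6 completes the 10 across.

6 9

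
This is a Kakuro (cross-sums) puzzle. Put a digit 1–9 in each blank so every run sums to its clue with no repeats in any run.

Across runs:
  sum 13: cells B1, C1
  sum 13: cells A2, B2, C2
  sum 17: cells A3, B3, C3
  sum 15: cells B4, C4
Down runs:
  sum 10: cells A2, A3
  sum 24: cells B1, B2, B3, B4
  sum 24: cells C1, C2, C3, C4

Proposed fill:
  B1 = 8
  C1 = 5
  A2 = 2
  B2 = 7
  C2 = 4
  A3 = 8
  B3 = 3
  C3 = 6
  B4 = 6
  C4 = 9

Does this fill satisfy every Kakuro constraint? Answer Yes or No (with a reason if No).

Yes

Across: 8+5=13; 2+7+4=13; 8+3+6=17; 6+9=15. Down: 2+8=10; 8+7+3+6=24; 5+4+6+9=24. No digit repeats within any run.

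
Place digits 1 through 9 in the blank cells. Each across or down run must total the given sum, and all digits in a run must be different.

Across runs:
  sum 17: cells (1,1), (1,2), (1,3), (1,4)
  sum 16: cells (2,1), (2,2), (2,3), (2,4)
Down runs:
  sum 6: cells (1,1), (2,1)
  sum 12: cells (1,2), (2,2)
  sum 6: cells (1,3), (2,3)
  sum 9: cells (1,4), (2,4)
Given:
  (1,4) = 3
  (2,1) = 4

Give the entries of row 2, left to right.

(1,1) = 6 − 4 = 2 completes the 6 down.
(2,4) = 9 − 3 = 6 completes the 9 down.
(2,2) = 5: the only remaining digit allowed by both the 16 across and the 12 down.
(2,3) = 16 − 15 = 1 completes the 16 across.
(1,2) = 12 − 5 = 7 completes the 12 down.
(1,3) = 17 − 12 = 5 completes the 17 across.

4 5 1 6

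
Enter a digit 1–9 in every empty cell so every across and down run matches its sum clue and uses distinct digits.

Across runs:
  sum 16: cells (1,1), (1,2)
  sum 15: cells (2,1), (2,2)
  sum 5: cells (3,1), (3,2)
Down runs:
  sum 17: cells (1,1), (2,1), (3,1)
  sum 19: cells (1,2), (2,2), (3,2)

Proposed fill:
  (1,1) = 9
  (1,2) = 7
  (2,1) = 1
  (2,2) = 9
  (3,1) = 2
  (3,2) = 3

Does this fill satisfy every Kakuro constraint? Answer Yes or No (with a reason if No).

No — the across run (2,1)–(2,2) sums to 10, not 15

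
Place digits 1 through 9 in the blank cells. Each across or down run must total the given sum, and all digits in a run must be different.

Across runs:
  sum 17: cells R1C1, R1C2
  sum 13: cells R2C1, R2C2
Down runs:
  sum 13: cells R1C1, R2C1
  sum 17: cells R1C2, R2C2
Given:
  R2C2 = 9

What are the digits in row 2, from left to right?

4 9

17 in 2 cells must be {8,9}.
R1C2 = 17 − 9 = 8 completes the 17 down.
R2C1 = 13 − 9 = 4 completes the 13 across.
R1C1 = 17 − 8 = 9 completes the 17 across.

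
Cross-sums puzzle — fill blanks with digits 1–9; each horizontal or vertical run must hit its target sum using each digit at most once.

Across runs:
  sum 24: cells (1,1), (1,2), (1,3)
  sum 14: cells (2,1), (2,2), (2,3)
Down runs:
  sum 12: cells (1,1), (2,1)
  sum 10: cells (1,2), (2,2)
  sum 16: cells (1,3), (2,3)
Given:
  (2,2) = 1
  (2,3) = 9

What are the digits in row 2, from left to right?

4 1 9

24 in 3 cells must be {7,8,9}; 16 in 2 cells must be {7,9}.
(1,2) = 10 − 1 = 9 completes the 10 down.
(1,3) = 16 − 9 = 7 completes the 16 down.
(2,1) = 14 − 10 = 4 completes the 14 across.
(1,1) = 24 − 16 = 8 completes the 24 across.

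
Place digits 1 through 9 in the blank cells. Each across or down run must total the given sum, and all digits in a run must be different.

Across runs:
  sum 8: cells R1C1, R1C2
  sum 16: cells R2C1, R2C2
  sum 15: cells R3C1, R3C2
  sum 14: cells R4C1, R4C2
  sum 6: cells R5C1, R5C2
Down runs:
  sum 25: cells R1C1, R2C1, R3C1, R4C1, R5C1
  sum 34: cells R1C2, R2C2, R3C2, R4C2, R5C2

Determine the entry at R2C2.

9

16 in 2 cells must be {7,9}; 34 in 5 cells must be {4,6,7,8,9}.
Only 4 fits R5C2 under both its across sum 6 and down sum 34.
R5C1 = 6 − 4 = 2 completes the 6 across.
Nothing is forced directly, so branch on R1C2, whose candidates are 6 or 7. If R1C2 = 6: then R1C1 would have to be in {2} for the 8 across but in {1,3,4,5,6,7,8,9} for the 25 down — contradiction. So R1C2 = 7.
R1C1 = 8 − 7 = 1 completes the 8 across.
R2C2 = 9: the only remaining digit allowed by both the 16 across and the 34 down.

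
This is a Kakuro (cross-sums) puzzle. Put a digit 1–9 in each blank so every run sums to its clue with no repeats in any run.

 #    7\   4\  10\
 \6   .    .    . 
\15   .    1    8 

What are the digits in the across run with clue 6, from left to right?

1, 3, 2

6 in 3 cells must be {1,2,3}; 4 in 2 cells must be {1,3}.
R1C2 = 4 − 1 = 3 completes the 4 down.
R1C3 = 10 − 8 = 2 completes the 10 down.
R2C1 = 15 − 9 = 6 completes the 15 across.
R1C1 = 6 − 5 = 1 completes the 6 across.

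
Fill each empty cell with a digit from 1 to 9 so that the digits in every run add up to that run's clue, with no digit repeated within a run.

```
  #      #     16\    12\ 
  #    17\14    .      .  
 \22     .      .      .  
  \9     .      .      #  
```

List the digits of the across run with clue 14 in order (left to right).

9, 5

17 in 2 cells must be {8,9}.
The 9 across and the 17 down share only 8, so R3C1 = 8.
R3C2 = 9 − 8 = 1 completes the 9 across.
R2C1 = 17 − 8 = 9 completes the 17 down.
No cell is forced outright now. R2C3 can only be 5 or 7 or 8 (the digits allowed by both its 22 across and its 12 down). If R2C3 = 5: then R1C3 would have to be in {5,6,8,9} for the 14 across but in {7} for the 12 down — contradiction. If R2C3 = 8: then R1C3 would have to be in {5,6,8,9} for the 14 across but in {4} for the 12 down — contradiction. So R2C3 = 7.
R1C3 = 12 − 7 = 5 completes the 12 down.
R2C2 = 22 − 16 = 6 completes the 22 across.
R1C2 = 14 − 5 = 9 completes the 14 across.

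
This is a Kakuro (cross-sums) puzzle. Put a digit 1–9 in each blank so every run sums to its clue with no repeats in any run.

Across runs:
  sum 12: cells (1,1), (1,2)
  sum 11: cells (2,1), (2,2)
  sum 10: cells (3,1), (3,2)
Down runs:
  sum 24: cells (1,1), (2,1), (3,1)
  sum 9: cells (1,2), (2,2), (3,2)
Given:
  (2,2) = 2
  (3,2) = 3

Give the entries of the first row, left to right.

8, 4

24 in 3 cells must be {7,8,9}.
(1,2) = 9 − 5 = 4 completes the 9 down.
(2,1) = 11 − 2 = 9 completes the 11 across.
(3,1) = 10 − 3 = 7 completes the 10 across.
(1,1) = 12 − 4 = 8 completes the 12 across.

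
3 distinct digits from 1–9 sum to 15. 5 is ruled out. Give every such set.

{1,6,8}; {2,4,9}; {2,6,7}; {3,4,8}

3 distinct digits from 1–9 sum between 6 and 24.
Dropping sets that contain 5.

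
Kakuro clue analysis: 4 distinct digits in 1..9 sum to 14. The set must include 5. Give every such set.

4 distinct digits from 1–9 sum between 10 and 30.
Keeping only sets containing 5.

{1,2,5,6}; {2,3,4,5}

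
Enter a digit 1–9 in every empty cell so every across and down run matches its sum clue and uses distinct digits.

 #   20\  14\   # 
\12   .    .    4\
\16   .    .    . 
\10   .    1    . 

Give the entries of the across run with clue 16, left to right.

4 in 2 cells must be {1,3}.
R3C3 = 3: the only remaining digit allowed by both the 10 across and the 4 down.
R2C3 = 4 − 3 = 1 completes the 4 down.
R3C1 = 10 − 4 = 6 completes the 10 across.
R2C1 = 9: the only remaining digit allowed by both the 16 across and the 20 down.
R2C2 = 16 − 10 = 6 completes the 16 across.
R1C1 = 20 − 15 = 5 completes the 20 down.
R1C2 = 12 − 5 = 7 completes the 12 across.

9, 6, 1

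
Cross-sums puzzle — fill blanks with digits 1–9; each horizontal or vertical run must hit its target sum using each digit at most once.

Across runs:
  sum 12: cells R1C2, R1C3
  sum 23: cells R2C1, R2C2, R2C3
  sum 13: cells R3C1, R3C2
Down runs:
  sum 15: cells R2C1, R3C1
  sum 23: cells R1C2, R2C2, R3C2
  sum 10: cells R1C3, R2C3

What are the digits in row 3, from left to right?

23 in 3 cells must be {6,8,9}.
Nothing is forced directly, so branch on R1C2, whose candidates are 8 or 9. If R1C2 = 9: that forces R1C3 = 3, after which R2C3 would have to be in {6,8,9} for the 23 across but in {7} for the 10 down — contradiction. So R1C2 = 8.
R1C3 = 12 − 8 = 4 completes the 12 across.
R2C3 = 10 − 4 = 6 completes the 10 down.
R2C2 = 9: the only remaining digit allowed by both the 23 across and the 23 down.
R3C2 = 23 − 17 = 6 completes the 23 down.
R2C1 = 23 − 15 = 8 completes the 23 across.
R3C1 = 13 − 6 = 7 completes the 13 across.

7 6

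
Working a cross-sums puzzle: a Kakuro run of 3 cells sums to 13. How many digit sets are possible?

3 distinct digits from 1–9 sum between 6 and 24.

7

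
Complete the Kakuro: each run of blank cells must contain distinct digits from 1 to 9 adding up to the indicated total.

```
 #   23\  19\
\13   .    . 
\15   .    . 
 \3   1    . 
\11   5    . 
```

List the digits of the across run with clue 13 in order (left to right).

3 in 2 cells must be {1,2}.
R3C2 = 3 − 1 = 2 completes the 3 across.
R4C2 = 11 − 5 = 6 completes the 11 across.
No cell is forced outright now. R1C1 can only be 8 or 9 (the digits allowed by both its 13 across and its 23 down). If R1C1 = 8: then R1C2 would have to be in {5} for the 13 across but in {3,4,7,8} for the 19 down — contradiction. So R1C1 = 9.
R1C2 = 13 − 9 = 4 completes the 13 across.
R2C1 = 23 − 15 = 8 completes the 23 down.
R2C2 = 15 − 8 = 7 completes the 15 across.

9 4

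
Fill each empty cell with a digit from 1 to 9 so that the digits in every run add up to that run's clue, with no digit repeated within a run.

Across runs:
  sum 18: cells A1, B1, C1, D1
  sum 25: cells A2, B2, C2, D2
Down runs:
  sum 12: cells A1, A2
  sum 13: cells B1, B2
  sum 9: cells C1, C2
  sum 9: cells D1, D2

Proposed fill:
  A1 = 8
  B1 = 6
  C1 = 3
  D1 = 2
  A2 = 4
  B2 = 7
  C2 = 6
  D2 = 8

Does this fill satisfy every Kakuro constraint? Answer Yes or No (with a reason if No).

No — the down run D1–D2 sums to 10, not 9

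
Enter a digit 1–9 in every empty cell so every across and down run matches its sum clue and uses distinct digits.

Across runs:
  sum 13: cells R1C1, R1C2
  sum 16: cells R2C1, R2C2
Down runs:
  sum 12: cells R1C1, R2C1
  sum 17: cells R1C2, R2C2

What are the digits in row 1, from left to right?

16 in 2 cells must be {7,9}; 17 in 2 cells must be {8,9}.
The 16 across and the 17 down share only 9, so R2C2 = 9.
R1C2 = 17 − 9 = 8 completes the 17 down.
R2C1 = 16 − 9 = 7 completes the 16 across.
R1C1 = 13 − 8 = 5 completes the 13 across.

5 8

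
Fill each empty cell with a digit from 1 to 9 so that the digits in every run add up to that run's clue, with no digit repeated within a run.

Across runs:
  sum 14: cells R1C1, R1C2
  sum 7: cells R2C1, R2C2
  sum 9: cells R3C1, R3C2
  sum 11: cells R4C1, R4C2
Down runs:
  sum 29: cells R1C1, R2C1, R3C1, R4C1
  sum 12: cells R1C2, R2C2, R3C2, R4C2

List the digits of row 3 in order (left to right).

29 in 4 cells must be {5,7,8,9}.
Only 5 fits R2C1 under both its across sum 7 and down sum 29.
R2C2 = 7 − 5 = 2 completes the 7 across.
Nothing is forced directly, so branch on R3C1, whose candidates are 7 or 8. If R3C1 = 7: then R3C2 would have to be in {2} for the 9 across but in {1,3,4,5,6} for the 12 down — contradiction. So R3C1 = 8.
R1C1 = 9: the only remaining digit allowed by both the 14 across and the 29 down.
R1C2 = 14 − 9 = 5 completes the 14 across.
R3C2 = 9 − 8 = 1 completes the 9 across.

8, 1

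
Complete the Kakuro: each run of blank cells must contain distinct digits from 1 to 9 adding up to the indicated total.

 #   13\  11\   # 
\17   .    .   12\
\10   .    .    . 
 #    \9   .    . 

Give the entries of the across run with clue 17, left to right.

9 8

17 in 2 cells must be {8,9}.
The 17 across and the 11 down share only 8, so R1C2 = 8.
R1C1 = 17 − 8 = 9 completes the 17 across.
R2C1 = 13 − 9 = 4 completes the 13 down.
R2C2 = 1: the only remaining digit allowed by both the 10 across and the 11 down.
R2C3 = 10 − 5 = 5 completes the 10 across.
R3C2 = 11 − 9 = 2 completes the 11 down.
R3C3 = 9 − 2 = 7 completes the 9 across.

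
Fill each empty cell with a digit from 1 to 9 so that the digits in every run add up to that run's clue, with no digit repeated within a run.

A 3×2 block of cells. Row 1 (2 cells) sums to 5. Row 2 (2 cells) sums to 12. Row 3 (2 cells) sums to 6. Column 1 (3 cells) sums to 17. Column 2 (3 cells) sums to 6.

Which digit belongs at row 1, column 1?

6 in 3 cells must be {1,2,3}.
The 12 across and the 6 down share only 3, so (2,2) = 3.
(2,1) = 12 − 3 = 9 completes the 12 across.
Nothing is forced directly, so branch on (1,2), whose candidates are 1 or 2. If (1,2) = 1: then (1,1) would have to be in {4} for the 5 across but in {1,2,3,5,6,7} for the 17 down — contradiction. So (1,2) = 2.
(1,1) = 5 − 2 = 3 completes the 5 across.
(3,1) = 17 − 12 = 5 completes the 17 down.
(3,2) = 6 − 5 = 1 completes the 6 across.

3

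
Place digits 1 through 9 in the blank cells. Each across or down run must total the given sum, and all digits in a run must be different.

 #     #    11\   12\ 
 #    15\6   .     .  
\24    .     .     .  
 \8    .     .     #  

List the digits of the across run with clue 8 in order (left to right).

6 2

24 in 3 cells must be {7,8,9}.
Nothing is forced directly, so branch on R1C3, whose candidates are 4 or 5. If R1C3 = 4: that forces R1C2 = 2, R2C2 = 8, after which R2C3 would have to be in {7,9} for the 24 across but in {8} for the 12 down — contradiction. So R1C3 = 5.
R1C2 = 6 − 5 = 1 completes the 6 across.
R2C3 = 12 − 5 = 7 completes the 12 down.
R2C2 = 8: the only remaining digit allowed by both the 24 across and the 11 down.
R3C2 = 11 − 9 = 2 completes the 11 down.
R2C1 = 24 − 15 = 9 completes the 24 across.
R3C1 = 8 − 2 = 6 completes the 8 across.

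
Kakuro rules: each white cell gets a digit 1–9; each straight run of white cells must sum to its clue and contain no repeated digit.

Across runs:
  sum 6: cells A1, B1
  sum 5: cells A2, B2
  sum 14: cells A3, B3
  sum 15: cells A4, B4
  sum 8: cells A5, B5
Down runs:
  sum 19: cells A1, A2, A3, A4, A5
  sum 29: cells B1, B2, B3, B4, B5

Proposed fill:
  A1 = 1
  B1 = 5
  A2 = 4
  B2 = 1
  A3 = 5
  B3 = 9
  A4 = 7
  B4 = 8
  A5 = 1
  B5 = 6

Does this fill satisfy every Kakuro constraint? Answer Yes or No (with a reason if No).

No — the across run A5–B5 sums to 7, not 8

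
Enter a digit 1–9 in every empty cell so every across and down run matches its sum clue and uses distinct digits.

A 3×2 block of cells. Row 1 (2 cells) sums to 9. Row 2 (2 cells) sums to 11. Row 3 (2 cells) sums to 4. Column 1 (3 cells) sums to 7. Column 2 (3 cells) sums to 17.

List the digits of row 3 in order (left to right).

4 in 2 cells must be {1,3}; 7 in 3 cells must be {1,2,4}.
The 4 across and the 7 down share only 1, so (3,1) = 1.
(3,2) = 4 − 1 = 3 completes the 4 across.
Nothing is forced directly, so branch on (1,1), whose candidates are 2 or 4. If (1,1) = 2: then (1,2) would have to be in {7} for the 9 across but in {5,6,8,9} for the 17 down — contradiction. So (1,1) = 4.
(1,2) = 9 − 4 = 5 completes the 9 across.
(2,1) = 7 − 5 = 2 completes the 7 down.
(2,2) = 11 − 2 = 9 completes the 11 across.

1 3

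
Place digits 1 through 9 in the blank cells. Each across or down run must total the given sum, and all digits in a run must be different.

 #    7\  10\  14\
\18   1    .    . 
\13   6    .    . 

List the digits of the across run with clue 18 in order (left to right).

Given what's placed, R2C3 must be 5 to fit the 13 across and 14 down.
R1C3 = 14 − 5 = 9 completes the 14 down.
R2C2 = 13 − 11 = 2 completes the 13 across.
R1C2 = 18 − 10 = 8 completes the 18 across.

1 8 9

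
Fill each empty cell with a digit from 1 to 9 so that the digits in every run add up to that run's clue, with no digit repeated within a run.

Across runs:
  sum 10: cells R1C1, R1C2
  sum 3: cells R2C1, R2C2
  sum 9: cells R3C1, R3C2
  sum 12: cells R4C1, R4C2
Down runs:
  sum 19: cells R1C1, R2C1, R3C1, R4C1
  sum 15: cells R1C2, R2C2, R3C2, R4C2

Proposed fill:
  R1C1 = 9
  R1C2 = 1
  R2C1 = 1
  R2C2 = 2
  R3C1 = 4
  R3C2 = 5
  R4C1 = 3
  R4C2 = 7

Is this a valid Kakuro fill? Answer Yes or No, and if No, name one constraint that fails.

No — the down run R1C1–R4C1 sums to 17, not 19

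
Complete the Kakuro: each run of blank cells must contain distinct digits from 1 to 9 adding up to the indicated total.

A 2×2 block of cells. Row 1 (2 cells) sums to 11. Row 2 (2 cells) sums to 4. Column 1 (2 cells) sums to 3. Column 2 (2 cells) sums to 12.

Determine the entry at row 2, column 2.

3

4 in 2 cells must be {1,3}; 3 in 2 cells must be {1,2}.
The 11 across and the 3 down share only 2, so (1,1) = 2.
(1,2) = 11 − 2 = 9 completes the 11 across.
(2,1) = 3 − 2 = 1 completes the 3 down.
(2,2) = 4 − 1 = 3 completes the 4 across.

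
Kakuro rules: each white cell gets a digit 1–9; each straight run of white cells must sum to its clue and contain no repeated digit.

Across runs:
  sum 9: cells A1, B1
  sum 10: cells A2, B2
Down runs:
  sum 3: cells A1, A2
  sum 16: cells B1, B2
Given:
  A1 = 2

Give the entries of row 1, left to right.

2 7

3 in 2 cells must be {1,2}; 16 in 2 cells must be {7,9}.
B1 = 9 − 2 = 7 completes the 9 across.
A2 = 3 − 2 = 1 completes the 3 down.
B2 = 10 − 1 = 9 completes the 10 across.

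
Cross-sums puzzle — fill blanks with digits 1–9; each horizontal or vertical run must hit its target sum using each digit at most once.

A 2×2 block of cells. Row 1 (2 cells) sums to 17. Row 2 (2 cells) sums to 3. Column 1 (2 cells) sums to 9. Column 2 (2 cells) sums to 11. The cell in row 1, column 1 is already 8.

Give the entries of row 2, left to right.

1, 2

17 in 2 cells must be {8,9}; 3 in 2 cells must be {1,2}.
(1,2) = 17 − 8 = 9 completes the 17 across.
(2,1) = 9 − 8 = 1 completes the 9 down.
(2,2) = 3 − 1 = 2 completes the 3 across.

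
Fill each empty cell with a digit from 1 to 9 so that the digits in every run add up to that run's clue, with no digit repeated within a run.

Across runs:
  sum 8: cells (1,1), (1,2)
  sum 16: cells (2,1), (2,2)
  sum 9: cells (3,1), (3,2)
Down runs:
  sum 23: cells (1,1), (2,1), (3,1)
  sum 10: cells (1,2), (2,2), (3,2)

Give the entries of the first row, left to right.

16 in 2 cells must be {7,9}; 23 in 3 cells must be {6,8,9}.
The 8 across and the 23 down share only 6, so (1,1) = 6.
(1,2) = 8 − 6 = 2 completes the 8 across.
Given what's placed, (2,1) must be 9 to fit the 16 across and 23 down.
(2,2) = 16 − 9 = 7 completes the 16 across.
(3,1) = 23 − 15 = 8 completes the 23 down.
(3,2) = 9 − 8 = 1 completes the 9 across.

6 2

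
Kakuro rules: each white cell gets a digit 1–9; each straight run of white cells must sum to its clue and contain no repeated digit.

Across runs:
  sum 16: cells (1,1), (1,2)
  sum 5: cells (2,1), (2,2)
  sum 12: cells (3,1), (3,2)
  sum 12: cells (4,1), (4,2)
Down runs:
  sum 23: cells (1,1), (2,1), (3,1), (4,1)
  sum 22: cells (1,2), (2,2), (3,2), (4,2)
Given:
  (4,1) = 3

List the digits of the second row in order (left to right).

4 1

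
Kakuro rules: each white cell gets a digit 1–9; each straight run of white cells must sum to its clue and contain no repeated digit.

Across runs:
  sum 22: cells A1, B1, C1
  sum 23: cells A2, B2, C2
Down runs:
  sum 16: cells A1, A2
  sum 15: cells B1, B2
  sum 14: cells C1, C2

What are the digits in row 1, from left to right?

23 in 3 cells must be {6,8,9}; 16 in 2 cells must be {7,9}.
The 23 across and the 16 down share only 9, so A2 = 9.
A1 = 16 − 9 = 7 completes the 16 down.
Nothing is forced directly, so branch on B2, whose candidates are 6 or 8. If B2 = 8: then B1 would have to be in {6,9} for the 22 across but in {7} for the 15 down — contradiction. So B2 = 6.
B1 = 15 − 6 = 9 completes the 15 down.
C1 = 22 − 16 = 6 completes the 22 across.
C2 = 23 − 15 = 8 completes the 23 across.

7 9 6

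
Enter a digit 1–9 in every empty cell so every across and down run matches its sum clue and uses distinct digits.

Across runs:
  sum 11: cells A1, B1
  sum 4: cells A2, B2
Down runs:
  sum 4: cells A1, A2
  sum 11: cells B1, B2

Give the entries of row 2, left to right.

4 in 2 cells must be {1,3}.
The 11 across and the 4 down share only 3, so A1 = 3.
B1 = 11 − 3 = 8 completes the 11 across.
A2 = 4 − 3 = 1 completes the 4 down.
B2 = 4 − 1 = 3 completes the 4 across.

1, 3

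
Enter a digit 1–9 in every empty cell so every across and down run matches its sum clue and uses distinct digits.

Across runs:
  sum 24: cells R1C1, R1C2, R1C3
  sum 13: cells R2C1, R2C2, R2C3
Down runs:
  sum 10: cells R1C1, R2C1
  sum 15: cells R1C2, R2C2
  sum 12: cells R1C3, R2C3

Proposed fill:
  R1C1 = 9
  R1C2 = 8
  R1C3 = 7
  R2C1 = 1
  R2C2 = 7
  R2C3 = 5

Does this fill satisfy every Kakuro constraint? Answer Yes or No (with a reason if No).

Yes

Across: 9+8+7=24; 1+7+5=13. Down: 9+1=10; 8+7=15; 7+5=12. No digit repeats within any run.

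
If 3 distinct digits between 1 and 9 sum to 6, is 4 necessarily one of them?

No

The only way to make 6 from 3 distinct digits is {1,2,3}, which does not contain 4.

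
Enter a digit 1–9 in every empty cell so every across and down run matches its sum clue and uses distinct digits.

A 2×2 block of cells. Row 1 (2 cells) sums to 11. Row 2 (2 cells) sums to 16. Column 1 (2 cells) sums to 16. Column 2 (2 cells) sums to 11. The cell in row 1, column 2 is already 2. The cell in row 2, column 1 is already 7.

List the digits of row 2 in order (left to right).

7, 9

16 in 2 cells must be {7,9}.
(1,1) = 11 − 2 = 9 completes the 11 across.
(2,2) = 16 − 7 = 9 completes the 16 across.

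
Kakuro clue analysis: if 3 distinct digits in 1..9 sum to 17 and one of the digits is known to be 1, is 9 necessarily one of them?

Yes

The only way to make 17 from 3 distinct digits under that restriction is {1,7,9}, which contains 9.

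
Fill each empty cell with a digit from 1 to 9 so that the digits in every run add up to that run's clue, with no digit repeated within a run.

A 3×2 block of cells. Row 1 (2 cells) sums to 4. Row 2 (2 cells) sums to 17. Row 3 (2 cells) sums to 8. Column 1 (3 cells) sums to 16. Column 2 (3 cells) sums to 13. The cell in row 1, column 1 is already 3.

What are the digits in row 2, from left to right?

4 in 2 cells must be {1,3}; 17 in 2 cells must be {8,9}.
(1,2) = 4 − 3 = 1 completes the 4 across.
No cell is forced outright now. (2,1) can only be 8 or 9 (the digits allowed by both its 17 across and its 16 down). If (2,1) = 9: that forces (2,2) = 8, after which (3,1) would have to be in {1,2,3,5,6,7} for the 8 across but in {4} for the 16 down — contradiction. So (2,1) = 8.
(2,2) = 17 − 8 = 9 completes the 17 across.
(3,1) = 16 − 11 = 5 completes the 16 down.
(3,2) = 8 − 5 = 3 completes the 8 across.

8 9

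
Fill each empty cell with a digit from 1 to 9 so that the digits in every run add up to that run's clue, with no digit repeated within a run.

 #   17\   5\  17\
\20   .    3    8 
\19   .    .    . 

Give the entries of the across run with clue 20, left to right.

9, 3, 8

17 in 2 cells must be {8,9}.
R1C1 = 20 − 11 = 9 completes the 20 across.
R2C1 = 17 − 9 = 8 completes the 17 down.
R2C2 = 5 − 3 = 2 completes the 5 down.
R2C3 = 19 − 10 = 9 completes the 19 across.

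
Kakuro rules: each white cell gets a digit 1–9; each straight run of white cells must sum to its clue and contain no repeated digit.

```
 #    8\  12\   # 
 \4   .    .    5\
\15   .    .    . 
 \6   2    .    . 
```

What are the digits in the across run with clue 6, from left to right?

4 in 2 cells must be {1,3}; 6 in 3 cells must be {1,2,3}.
Given what's placed, R1C1 must be 1 to fit the 4 across and 8 down.
R1C2 = 4 − 1 = 3 completes the 4 across.
R2C1 = 8 − 3 = 5 completes the 8 down.
Given what's placed, R3C2 must be 1 to fit the 6 across and 12 down.
R3C3 = 6 − 3 = 3 completes the 6 across.
R2C2 = 12 − 4 = 8 completes the 12 down.
R2C3 = 15 − 13 = 2 completes the 15 across.

2 1 3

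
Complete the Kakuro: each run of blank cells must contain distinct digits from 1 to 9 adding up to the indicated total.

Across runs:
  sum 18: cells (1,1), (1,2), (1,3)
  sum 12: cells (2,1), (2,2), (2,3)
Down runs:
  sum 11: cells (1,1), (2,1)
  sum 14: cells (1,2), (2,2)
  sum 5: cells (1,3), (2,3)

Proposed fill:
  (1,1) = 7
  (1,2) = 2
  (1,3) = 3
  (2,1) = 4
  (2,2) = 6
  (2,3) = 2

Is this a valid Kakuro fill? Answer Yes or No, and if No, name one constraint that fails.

No — the down run (1,2)–(2,2) sums to 8, not 14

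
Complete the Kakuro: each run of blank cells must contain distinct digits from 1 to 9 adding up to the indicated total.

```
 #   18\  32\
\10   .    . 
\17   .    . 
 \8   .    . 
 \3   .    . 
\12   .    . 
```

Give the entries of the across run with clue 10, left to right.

17 in 2 cells must be {8,9}; 3 in 2 cells must be {1,2}.
Only 8 fits R2C1 under both its across sum 17 and down sum 18.
R2C2 = 17 − 8 = 9 completes the 17 across.
Given what's placed, R4C2 must be 2 to fit the 3 across and 32 down.
R4C1 = 3 − 2 = 1 completes the 3 across.
No cell is forced outright now. R3C1 can only be 2 or 3 (the digits allowed by both its 8 across and its 18 down). If R3C1 = 3: then R3C2 would have to be in {5} for the 8 across but in {6,7,8} for the 32 down — contradiction. So R3C1 = 2.
R3C2 = 8 − 2 = 6 completes the 8 across.
Nothing is forced directly, so branch on R1C1, whose candidates are 3 or 4. If R1C1 = 4: then R1C2 would have to be in {6} for the 10 across but in {7,8} for the 32 down — contradiction. So R1C1 = 3.
R1C2 = 10 − 3 = 7 completes the 10 across.

3 7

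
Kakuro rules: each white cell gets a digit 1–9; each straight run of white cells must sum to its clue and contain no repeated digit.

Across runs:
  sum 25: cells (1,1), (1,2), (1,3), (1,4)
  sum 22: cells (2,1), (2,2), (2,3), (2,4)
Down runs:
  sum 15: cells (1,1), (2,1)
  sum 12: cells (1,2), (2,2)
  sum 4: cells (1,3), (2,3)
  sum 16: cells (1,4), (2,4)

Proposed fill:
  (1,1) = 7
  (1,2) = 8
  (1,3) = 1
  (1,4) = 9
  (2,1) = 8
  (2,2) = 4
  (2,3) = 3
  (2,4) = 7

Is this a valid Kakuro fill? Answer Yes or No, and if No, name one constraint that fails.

Yes

Across: 7+8+1+9=25; 8+4+3+7=22. Down: 7+8=15; 8+4=12; 1+3=4; 9+7=16. No digit repeats within any run.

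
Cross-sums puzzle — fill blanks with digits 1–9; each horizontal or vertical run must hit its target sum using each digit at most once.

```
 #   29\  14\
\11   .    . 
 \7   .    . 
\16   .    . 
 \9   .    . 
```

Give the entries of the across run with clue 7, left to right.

16 in 2 cells must be {7,9}; 29 in 4 cells must be {5,7,8,9}.
Only 5 fits R2C1 under both its across sum 7 and down sum 29.
R2C2 = 7 − 5 = 2 completes the 7 across.

5, 2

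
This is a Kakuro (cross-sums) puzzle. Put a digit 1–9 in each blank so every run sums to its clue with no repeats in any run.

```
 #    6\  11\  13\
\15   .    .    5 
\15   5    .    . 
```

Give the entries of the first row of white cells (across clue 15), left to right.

1 9 5

R1C1 = 6 − 5 = 1 completes the 6 down.
R1C2 = 15 − 6 = 9 completes the 15 across.
R2C2 = 11 − 9 = 2 completes the 11 down.
R2C3 = 15 − 7 = 8 completes the 15 across.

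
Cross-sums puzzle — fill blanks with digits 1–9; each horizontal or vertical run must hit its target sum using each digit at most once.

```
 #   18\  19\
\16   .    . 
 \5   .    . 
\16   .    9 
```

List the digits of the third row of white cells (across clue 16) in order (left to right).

16 in 2 cells must be {7,9}.
R1C2 = 7: the only remaining digit allowed by both the 16 across and the 19 down.
R2C2 = 19 − 16 = 3 completes the 19 down.
R3C1 = 16 − 9 = 7 completes the 16 across.
R1C1 = 16 − 7 = 9 completes the 16 across.
R2C1 = 5 − 3 = 2 completes the 5 across.

7, 9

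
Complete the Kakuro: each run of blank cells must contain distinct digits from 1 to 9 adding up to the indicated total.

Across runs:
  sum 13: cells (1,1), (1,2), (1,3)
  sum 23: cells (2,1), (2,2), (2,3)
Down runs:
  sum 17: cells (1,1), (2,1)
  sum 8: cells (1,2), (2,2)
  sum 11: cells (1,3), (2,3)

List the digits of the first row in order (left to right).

23 in 3 cells must be {6,8,9}; 17 in 2 cells must be {8,9}.
The 23 across and the 8 down share only 6, so (2,2) = 6.
(1,2) = 8 − 6 = 2 completes the 8 down.
Given what's placed, (1,1) must be 8 to fit the 13 across and 17 down.
(1,3) = 13 − 10 = 3 completes the 13 across.
(2,1) = 17 − 8 = 9 completes the 17 down.
(2,3) = 23 − 15 = 8 completes the 23 across.

8 2 3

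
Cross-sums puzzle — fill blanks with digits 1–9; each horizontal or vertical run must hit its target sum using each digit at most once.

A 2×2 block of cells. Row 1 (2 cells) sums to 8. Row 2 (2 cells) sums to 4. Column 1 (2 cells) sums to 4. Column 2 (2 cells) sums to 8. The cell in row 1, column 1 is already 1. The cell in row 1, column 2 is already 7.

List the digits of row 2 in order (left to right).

3 1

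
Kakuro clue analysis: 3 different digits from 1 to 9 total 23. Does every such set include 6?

The only way to make 23 from 3 distinct digits is {6,8,9}, which contains 6.

Yes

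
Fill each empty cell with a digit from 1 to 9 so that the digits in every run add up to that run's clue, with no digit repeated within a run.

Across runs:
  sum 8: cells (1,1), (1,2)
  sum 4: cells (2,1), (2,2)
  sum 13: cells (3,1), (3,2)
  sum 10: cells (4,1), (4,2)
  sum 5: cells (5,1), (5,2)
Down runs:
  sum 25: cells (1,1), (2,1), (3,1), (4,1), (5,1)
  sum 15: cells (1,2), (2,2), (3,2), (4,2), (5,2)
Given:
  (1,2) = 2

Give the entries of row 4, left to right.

4 in 2 cells must be {1,3}; 15 in 5 cells must be {1,2,3,4,5}.
(1,1) = 8 − 2 = 6 completes the 8 across.
No cell is forced outright now. (4,2) can only be 1 or 3 or 4 (the digits allowed by both its 10 across and its 15 down). If (4,2) = 1: that forces (2,2) = 3, (4,1) = 9, (5,2) = 4, (2,1) = 1, (3,2) = 5, after which (5,1) would have to be in {1} for the 5 across but in {2,4,5,7} for the 25 down — contradiction. If (4,2) = 4: that forces (3,2) = 5, after which (4,1) would have to be in {6} for the 10 across but in {1,2,3,4,5,7,8,9} for the 25 down — contradiction. So (4,2) = 3.
Given what's placed, (2,2) must be 1 to fit the 4 across and 15 down.
(4,1) = 10 − 3 = 7 completes the 10 across.

7, 3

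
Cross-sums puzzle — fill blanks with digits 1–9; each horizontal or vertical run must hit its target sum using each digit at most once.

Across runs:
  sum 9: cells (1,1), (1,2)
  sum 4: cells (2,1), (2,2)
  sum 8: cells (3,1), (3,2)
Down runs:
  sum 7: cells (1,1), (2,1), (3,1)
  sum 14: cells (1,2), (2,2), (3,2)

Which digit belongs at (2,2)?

3

4 in 2 cells must be {1,3}; 7 in 3 cells must be {1,2,4}.
The 4 across and the 7 down share only 1, so (2,1) = 1.
(2,2) = 4 − 1 = 3 completes the 4 across.
Given what's placed, (3,1) must be 2 to fit the 8 across and 7 down.
(3,2) = 8 − 2 = 6 completes the 8 across.
(1,1) = 7 − 3 = 4 completes the 7 down.
(1,2) = 9 − 4 = 5 completes the 9 across.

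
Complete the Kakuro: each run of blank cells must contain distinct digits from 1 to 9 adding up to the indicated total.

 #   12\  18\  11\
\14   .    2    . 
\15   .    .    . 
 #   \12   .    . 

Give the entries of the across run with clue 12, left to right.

7, 5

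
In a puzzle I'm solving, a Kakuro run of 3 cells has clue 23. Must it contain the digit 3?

The only way to make 23 from 3 distinct digits is {6,8,9}, which does not contain 3.

No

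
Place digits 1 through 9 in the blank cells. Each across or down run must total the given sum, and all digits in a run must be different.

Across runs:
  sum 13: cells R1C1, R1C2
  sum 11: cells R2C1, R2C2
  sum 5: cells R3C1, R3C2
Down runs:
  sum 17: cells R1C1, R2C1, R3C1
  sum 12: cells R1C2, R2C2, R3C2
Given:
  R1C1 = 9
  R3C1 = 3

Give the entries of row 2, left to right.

5 6

R1C2 = 13 − 9 = 4 completes the 13 across.
R2C1 = 17 − 12 = 5 completes the 17 down.
R2C2 = 11 − 5 = 6 completes the 11 across.
R3C2 = 5 − 3 = 2 completes the 5 across.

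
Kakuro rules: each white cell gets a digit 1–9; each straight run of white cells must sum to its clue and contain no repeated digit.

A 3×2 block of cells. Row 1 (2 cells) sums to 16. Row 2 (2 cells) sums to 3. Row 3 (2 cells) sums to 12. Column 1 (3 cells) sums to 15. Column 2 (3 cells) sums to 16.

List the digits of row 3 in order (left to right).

16 in 2 cells must be {7,9}; 3 in 2 cells must be {1,2}.
Nothing is forced directly, so branch on (2,1), whose candidates are 1 or 2. If (2,1) = 1: that forces (1,1) = 9, (1,2) = 7, after which (2,2) would have to be in {2} for the 3 across but in {1,3,4,5,6,8} for the 16 down — contradiction. So (2,1) = 2.
(2,2) = 3 − 2 = 1 completes the 3 across.
Nothing is forced directly, so branch on (1,1), whose candidates are 7 or 9. If (1,1) = 7: that forces (1,2) = 9, after which (3,1) would have to be in {3,4,5,7,8,9} for the 12 across but in {6} for the 15 down — contradiction. So (1,1) = 9.
(1,2) = 16 − 9 = 7 completes the 16 across.
(3,1) = 15 − 11 = 4 completes the 15 down.
(3,2) = 12 − 4 = 8 completes the 12 across.

4, 8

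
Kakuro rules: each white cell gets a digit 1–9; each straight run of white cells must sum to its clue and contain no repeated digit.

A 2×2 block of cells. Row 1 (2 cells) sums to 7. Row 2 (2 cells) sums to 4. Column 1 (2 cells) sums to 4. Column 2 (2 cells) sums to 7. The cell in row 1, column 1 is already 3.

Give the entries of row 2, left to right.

1, 3

4 in 2 cells must be {1,3}.
(1,2) = 7 − 3 = 4 completes the 7 across.
(2,1) = 4 − 3 = 1 completes the 4 down.
(2,2) = 4 − 1 = 3 completes the 4 across.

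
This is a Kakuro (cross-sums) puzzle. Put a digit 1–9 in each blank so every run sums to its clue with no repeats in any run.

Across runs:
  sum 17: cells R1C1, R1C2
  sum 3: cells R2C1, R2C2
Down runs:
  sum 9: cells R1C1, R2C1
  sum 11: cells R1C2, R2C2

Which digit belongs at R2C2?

2

17 in 2 cells must be {8,9}; 3 in 2 cells must be {1,2}.
The 17 across and the 9 down share only 8, so R1C1 = 8.
R1C2 = 17 − 8 = 9 completes the 17 across.
R2C1 = 9 − 8 = 1 completes the 9 down.
R2C2 = 3 − 1 = 2 completes the 3 across.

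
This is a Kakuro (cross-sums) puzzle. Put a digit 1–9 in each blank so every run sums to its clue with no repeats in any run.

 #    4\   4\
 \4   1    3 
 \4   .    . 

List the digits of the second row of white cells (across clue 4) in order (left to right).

4 in 2 cells must be {1,3}.
R2C1 = 4 − 1 = 3 completes the 4 down.
R2C2 = 4 − 3 = 1 completes the 4 across.

3 1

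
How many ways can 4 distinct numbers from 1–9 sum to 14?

4 distinct digits from 1–9 sum between 10 and 30.
Enumerating: {1,2,3,8}, {1,2,4,7}, {1,2,5,6}, {1,3,4,6}, {2,3,4,5}.

5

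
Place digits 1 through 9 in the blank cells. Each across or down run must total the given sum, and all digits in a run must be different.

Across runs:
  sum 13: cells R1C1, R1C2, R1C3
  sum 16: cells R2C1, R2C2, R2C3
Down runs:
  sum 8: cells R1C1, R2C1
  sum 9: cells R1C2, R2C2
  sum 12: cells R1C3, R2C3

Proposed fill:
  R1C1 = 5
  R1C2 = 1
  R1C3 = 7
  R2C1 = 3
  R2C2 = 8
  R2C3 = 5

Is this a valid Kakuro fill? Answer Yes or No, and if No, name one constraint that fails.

Across: 5+1+7=13; 3+8+5=16. Down: 5+3=8; 1+8=9; 7+5=12. No digit repeats within any run.

Yes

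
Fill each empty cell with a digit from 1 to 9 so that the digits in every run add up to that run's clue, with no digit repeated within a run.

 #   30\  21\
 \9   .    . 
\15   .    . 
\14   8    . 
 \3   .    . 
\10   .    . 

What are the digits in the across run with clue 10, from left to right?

9 1

3 in 2 cells must be {1,2}.
R3C2 = 14 − 8 = 6 completes the 14 across.
Nothing is forced directly, so branch on R2C1, whose candidates are 6 or 7 or 9. If R2C1 = 6: that forces R2C2 = 9, R4C1 = 2, R4C2 = 1, R5C1 = 9, after which R5C2 would have to be in {1} for the 10 across but in {2,3} for the 21 down — contradiction. If R2C1 = 9: then R2C2 would have to be in {6} for the 15 across but in {1,2,3,4,5,7,8,9} for the 21 down — contradiction. So R2C1 = 7.
R2C2 = 15 − 7 = 8 completes the 15 across.
Nothing is forced directly, so branch on R4C1, whose candidates are 1 or 2. If R4C1 = 2: that forces R1C1 = 4, after which R1C2 would have to be in {5} for the 9 across but in {1,2,4} for the 21 down — contradiction. So R4C1 = 1.
Given what's placed, R1C1 must be 5 to fit the 9 across and 30 down.
R1C2 = 9 − 5 = 4 completes the 9 across.
R4C2 = 3 − 1 = 2 completes the 3 across.
R5C1 = 30 − 21 = 9 completes the 30 down.
R5C2 = 10 − 9 = 1 completes the 10 across.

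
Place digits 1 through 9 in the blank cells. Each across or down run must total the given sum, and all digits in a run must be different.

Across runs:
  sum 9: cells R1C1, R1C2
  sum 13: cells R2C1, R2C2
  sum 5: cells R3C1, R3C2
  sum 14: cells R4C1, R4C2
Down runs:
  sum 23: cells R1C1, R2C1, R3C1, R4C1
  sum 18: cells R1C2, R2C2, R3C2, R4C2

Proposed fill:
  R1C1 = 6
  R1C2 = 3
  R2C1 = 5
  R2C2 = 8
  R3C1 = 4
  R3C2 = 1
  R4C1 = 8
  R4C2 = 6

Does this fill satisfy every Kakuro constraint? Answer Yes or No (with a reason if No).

Yes

Across: 6+3=9; 5+8=13; 4+1=5; 8+6=14. Down: 6+5+4+8=23; 3+8+1+6=18. No digit repeats within any run.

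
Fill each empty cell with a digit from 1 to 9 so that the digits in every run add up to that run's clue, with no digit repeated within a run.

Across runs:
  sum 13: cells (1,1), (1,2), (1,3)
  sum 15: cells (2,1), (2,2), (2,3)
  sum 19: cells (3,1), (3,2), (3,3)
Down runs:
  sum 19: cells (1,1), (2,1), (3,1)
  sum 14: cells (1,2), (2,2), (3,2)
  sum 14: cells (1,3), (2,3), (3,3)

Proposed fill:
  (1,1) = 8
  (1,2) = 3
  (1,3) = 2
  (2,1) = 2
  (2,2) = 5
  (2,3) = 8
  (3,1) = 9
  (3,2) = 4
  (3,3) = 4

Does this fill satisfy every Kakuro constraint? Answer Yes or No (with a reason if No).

No — the across run (3,1)–(3,3) sums to 17, not 19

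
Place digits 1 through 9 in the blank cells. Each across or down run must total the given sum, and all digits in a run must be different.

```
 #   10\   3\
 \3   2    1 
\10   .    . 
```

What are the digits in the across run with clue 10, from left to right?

3 in 2 cells must be {1,2}.
R2C1 = 10 − 2 = 8 completes the 10 down.
R2C2 = 10 − 8 = 2 completes the 10 across.

8 2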